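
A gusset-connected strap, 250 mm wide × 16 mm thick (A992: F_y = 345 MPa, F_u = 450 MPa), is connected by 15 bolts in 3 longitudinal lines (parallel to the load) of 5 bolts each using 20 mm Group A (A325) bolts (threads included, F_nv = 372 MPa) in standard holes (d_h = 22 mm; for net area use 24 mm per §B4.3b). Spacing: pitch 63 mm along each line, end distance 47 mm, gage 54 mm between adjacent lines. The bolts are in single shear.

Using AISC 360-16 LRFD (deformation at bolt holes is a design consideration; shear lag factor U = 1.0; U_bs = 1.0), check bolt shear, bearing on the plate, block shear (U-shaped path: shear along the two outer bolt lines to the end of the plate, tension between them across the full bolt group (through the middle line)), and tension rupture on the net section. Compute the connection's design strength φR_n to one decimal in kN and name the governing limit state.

Bolt shear: A_b = π(20)²/4 = 314.16 mm². φR_n = 0.75 × 372 × 314.16 × 15 × 1 = 1314.8 kN.
Bearing (16 mm plate, F_u = 450 MPa): end bolts L_c = 47 − 22/2 = 36, R_n = min(1.2×36×16×450, 2.4×20×16×450) = 311.04 kN/bolt; interior L_c = 63 − 22 = 41, R_n = 345.6 kN/bolt. φR_n = 0.75 × (3×311.04 + 12×345.6) = 3810.2 kN.
Block shear: shear path 2×[47+4×63] = 2×299 mm, A_gv = 9568, A_nv = 2×(299 − 4.5×24)×16 = 6112 mm²; tension across gage: (108 − 2×24)×16 = 960 mm². R_n = min(0.6×450×6112, 0.6×345×9568) + 1.0×450×960 = min(1650.2, 1980.6) + 432 = 2082.2 kN. φR_n = 0.75 × 2082.2 = 1561.7 kN.
Tension rupture (net): A_n = (250 − 3×24)×16 = 2848 mm² (U = 1.0, A_e = A_n). φR_n = 0.75 × 450 × 2848 = 961.2 kN.
Governing: min(1314.8, 3810.2, 1561.7, 961.2) = 961.2 kN → net-section rupture.

961.2 kN (net-section rupture governs)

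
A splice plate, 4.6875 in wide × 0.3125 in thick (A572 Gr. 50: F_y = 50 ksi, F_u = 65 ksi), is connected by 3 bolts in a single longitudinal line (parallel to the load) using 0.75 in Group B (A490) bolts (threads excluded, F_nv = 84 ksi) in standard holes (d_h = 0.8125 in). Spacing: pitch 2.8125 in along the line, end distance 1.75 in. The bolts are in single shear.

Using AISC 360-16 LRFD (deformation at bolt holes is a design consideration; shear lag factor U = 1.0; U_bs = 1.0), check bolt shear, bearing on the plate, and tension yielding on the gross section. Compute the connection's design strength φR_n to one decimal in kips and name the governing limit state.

65.9 kips (gross-section yield governs)

Bolt shear: A_b = π(0.75)²/4 = 0.44179 in². φR_n = 0.75 × 84 × 0.44179 × 3 × 1 = 83.5 kips.
Bearing (0.3125 in plate, F_u = 65 ksi): end bolts L_c = 1.75 − 0.8125/2 = 1.34375, R_n = min(1.2×1.34375×0.3125×65, 2.4×0.75×0.3125×65) = 32.754 kips/bolt; interior L_c = 2.8125 − 0.8125 = 2, R_n = 36.563 kips/bolt. φR_n = 0.75 × (1×32.754 + 2×36.563) = 79.4 kips.
Tension yield (gross): A_g = 4.6875×0.3125 = 1.4648 in². φR_n = 0.90 × 50 × 1.4648 = 65.9 kips.
Governing: min(83.5, 79.4, 65.9) = 65.9 kips → gross-section yield.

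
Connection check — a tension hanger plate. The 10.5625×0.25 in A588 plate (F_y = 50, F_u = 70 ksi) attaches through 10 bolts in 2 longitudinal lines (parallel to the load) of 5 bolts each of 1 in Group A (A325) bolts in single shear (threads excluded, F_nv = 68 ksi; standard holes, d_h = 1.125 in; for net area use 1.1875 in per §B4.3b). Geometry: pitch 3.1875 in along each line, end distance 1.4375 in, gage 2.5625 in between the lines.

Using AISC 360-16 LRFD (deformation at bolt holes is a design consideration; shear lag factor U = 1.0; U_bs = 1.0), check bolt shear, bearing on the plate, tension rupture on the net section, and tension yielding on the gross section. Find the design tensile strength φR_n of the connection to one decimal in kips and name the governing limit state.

Bolt shear: A_b = π(1)²/4 = 0.7854 in². φR_n = 0.75 × 68 × 0.7854 × 10 × 1 = 400.6 kips.
Bearing (0.25 in plate, F_u = 70 ksi): end bolts L_c = 1.4375 − 1.125/2 = 0.875, R_n = min(1.2×0.875×0.25×70, 2.4×1×0.25×70) = 18.375 kips/bolt; interior L_c = 3.1875 − 1.125 = 2.0625, R_n = 42 kips/bolt. φR_n = 0.75 × (2×18.375 + 8×42) = 279.6 kips.
Tension rupture (net): A_n = (10.5625 − 2×1.1875)×0.25 = 2.0469 in² (U = 1.0, A_e = A_n). φR_n = 0.75 × 70 × 2.0469 = 107.5 kips.
Tension yield (gross): A_g = 10.5625×0.25 = 2.6406 in². φR_n = 0.90 × 50 × 2.6406 = 118.8 kips.
Governing: min(400.6, 279.6, 107.5, 118.8) = 107.5 kips → net-section rupture.

107.5 kips (net-section rupture governs)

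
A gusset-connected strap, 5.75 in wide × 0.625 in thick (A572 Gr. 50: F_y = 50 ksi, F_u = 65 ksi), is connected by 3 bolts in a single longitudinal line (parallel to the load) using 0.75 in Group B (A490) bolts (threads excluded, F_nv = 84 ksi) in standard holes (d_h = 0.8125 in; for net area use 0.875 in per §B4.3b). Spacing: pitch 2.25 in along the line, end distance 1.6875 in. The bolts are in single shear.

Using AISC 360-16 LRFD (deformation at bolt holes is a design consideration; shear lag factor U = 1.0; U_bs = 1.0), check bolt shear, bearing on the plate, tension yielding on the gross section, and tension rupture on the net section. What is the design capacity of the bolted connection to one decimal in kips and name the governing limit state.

83.5 kips (bolt shear governs)

Bolt shear: A_b = π(0.75)²/4 = 0.44179 in². φR_n = 0.75 × 84 × 0.44179 × 3 × 1 = 83.5 kips.
Bearing (0.625 in plate, F_u = 65 ksi): end bolts L_c = 1.6875 − 0.8125/2 = 1.28125, R_n = min(1.2×1.28125×0.625×65, 2.4×0.75×0.625×65) = 62.461 kips/bolt; interior L_c = 2.25 − 0.8125 = 1.4375, R_n = 70.078 kips/bolt. φR_n = 0.75 × (1×62.461 + 2×70.078) = 152.0 kips.
Tension yield (gross): A_g = 5.75×0.625 = 3.5938 in². φR_n = 0.90 × 50 × 3.5938 = 161.7 kips.
Tension rupture (net): A_n = (5.75 − 1×0.875)×0.625 = 3.0469 in² (U = 1.0, A_e = A_n). φR_n = 0.75 × 65 × 3.0469 = 148.5 kips.
Governing: min(83.5, 152.0, 161.7, 148.5) = 83.5 kips → bolt shear.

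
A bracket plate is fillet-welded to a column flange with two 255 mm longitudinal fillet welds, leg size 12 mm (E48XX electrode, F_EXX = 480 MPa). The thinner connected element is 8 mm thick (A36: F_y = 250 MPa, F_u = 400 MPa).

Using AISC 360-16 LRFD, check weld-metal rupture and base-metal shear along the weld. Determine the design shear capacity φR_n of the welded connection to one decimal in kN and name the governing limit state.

Weld metal: throat = 0.707×12 = 8.484 mm, L = 2×255 = 510 mm. φR_n = 0.75 × 0.6 × 480 × 8.484 × 510 = 934.6 kN.
Base metal shear (8 mm plate): yield φR_n = 1.0×0.6×250×8×510 = 612.0 kN; rupture φR_n = 0.75×0.6×400×8×510 = 734.4 kN; take 612.0 kN (yield).
Governing: min(934.6, 612.0) = 612.0 kN → base-metal shear.

612.0 kN (base-metal shear governs)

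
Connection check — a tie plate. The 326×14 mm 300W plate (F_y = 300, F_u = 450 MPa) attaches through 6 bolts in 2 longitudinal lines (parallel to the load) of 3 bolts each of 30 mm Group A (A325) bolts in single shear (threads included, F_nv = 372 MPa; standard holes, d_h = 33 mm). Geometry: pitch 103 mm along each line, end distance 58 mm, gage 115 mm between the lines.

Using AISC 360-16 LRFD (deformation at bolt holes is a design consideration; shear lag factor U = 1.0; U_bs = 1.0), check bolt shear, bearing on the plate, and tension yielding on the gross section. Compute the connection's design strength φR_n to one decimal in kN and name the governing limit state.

1183.3 kN (bolt shear governs)

Bolt shear: A_b = π(30)²/4 = 706.86 mm². φR_n = 0.75 × 372 × 706.86 × 6 × 1 = 1183.3 kN.
Bearing (14 mm plate, F_u = 450 MPa): end bolts L_c = 58 − 33/2 = 41.5, R_n = min(1.2×41.5×14×450, 2.4×30×14×450) = 313.74 kN/bolt; interior L_c = 103 − 33 = 70, R_n = 453.6 kN/bolt. φR_n = 0.75 × (2×313.74 + 4×453.6) = 1831.4 kN.
Tension yield (gross): A_g = 326×14 = 4564 mm². φR_n = 0.90 × 300 × 4564 = 1232.3 kN.
Governing: min(1183.3, 1831.4, 1232.3) = 1183.3 kN → bolt shear.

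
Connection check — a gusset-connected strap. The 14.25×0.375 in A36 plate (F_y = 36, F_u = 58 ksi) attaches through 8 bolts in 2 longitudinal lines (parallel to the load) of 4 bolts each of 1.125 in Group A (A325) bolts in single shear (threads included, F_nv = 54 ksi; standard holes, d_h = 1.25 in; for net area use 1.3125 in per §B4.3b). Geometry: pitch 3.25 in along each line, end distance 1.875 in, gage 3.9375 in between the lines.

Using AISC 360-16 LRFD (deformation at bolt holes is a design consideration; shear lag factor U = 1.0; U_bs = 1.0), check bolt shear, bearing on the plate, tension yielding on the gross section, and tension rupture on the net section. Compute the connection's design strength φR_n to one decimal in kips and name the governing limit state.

173.1 kips (gross-section yield governs)

Bolt shear: A_b = π(1.125)²/4 = 0.99402 in². φR_n = 0.75 × 54 × 0.99402 × 8 × 1 = 322.1 kips.
Bearing (0.375 in plate, F_u = 58 ksi): end bolts L_c = 1.875 − 1.25/2 = 1.25, R_n = min(1.2×1.25×0.375×58, 2.4×1.125×0.375×58) = 32.625 kips/bolt; interior L_c = 3.25 − 1.25 = 2, R_n = 52.2 kips/bolt. φR_n = 0.75 × (2×32.625 + 6×52.2) = 283.8 kips.
Tension yield (gross): A_g = 14.25×0.375 = 5.3438 in². φR_n = 0.90 × 36 × 5.3438 = 173.1 kips.
Tension rupture (net): A_n = (14.25 − 2×1.3125)×0.375 = 4.3594 in² (U = 1.0, A_e = A_n). φR_n = 0.75 × 58 × 4.3594 = 189.6 kips.
Governing: min(322.1, 283.8, 173.1, 189.6) = 173.1 kips → gross-section yield.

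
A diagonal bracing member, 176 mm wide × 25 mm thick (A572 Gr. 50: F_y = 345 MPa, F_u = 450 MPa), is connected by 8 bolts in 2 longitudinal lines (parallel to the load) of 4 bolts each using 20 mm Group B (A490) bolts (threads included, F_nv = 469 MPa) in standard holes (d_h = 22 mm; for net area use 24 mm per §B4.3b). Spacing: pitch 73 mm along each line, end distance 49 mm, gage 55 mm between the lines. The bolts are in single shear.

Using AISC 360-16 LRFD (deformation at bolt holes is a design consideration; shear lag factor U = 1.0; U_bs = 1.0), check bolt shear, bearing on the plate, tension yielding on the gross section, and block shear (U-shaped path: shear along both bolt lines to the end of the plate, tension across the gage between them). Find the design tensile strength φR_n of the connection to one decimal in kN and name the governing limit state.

884.0 kN (bolt shear governs)

Bolt shear: A_b = π(20)²/4 = 314.16 mm². φR_n = 0.75 × 469 × 314.16 × 8 × 1 = 884.0 kN.
Bearing (25 mm plate, F_u = 450 MPa): end bolts L_c = 49 − 22/2 = 38, R_n = min(1.2×38×25×450, 2.4×20×25×450) = 513 kN/bolt; interior L_c = 73 − 22 = 51, R_n = 540 kN/bolt. φR_n = 0.75 × (2×513 + 6×540) = 3199.5 kN.
Tension yield (gross): A_g = 176×25 = 4400 mm². φR_n = 0.90 × 345 × 4400 = 1366.2 kN.
Block shear: shear path 2×[49+3×73] = 2×268 mm, A_gv = 13400, A_nv = 2×(268 − 3.5×24)×25 = 9200 mm²; tension across gage: (55 − 1×24)×25 = 775 mm². R_n = min(0.6×450×9200, 0.6×345×13400) + 1.0×450×775 = min(2484, 2773.8) + 348.75 = 2832.8 kN. φR_n = 0.75 × 2832.8 = 2124.6 kN.
Governing: min(884.0, 3199.5, 1366.2, 2124.6) = 884.0 kN → bolt shear.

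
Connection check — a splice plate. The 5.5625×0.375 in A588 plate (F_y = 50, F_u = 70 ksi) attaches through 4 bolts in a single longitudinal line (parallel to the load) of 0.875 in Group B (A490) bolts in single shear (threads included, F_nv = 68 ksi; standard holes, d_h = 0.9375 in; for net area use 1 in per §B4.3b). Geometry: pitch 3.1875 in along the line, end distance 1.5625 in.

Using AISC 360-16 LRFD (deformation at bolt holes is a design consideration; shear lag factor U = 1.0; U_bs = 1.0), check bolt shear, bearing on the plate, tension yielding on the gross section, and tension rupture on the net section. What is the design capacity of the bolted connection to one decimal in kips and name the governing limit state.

89.8 kips (net-section rupture governs)

Bolt shear: A_b = π(0.875)²/4 = 0.60132 in². φR_n = 0.75 × 68 × 0.60132 × 4 × 1 = 122.7 kips.
Bearing (0.375 in plate, F_u = 70 ksi): end bolts L_c = 1.5625 − 0.9375/2 = 1.09375, R_n = min(1.2×1.09375×0.375×70, 2.4×0.875×0.375×70) = 34.453 kips/bolt; interior L_c = 3.1875 − 0.9375 = 2.25, R_n = 55.125 kips/bolt. φR_n = 0.75 × (1×34.453 + 3×55.125) = 149.9 kips.
Tension yield (gross): A_g = 5.5625×0.375 = 2.0859 in². φR_n = 0.90 × 50 × 2.0859 = 93.9 kips.
Tension rupture (net): A_n = (5.5625 − 1×1)×0.375 = 1.7109 in² (U = 1.0, A_e = A_n). φR_n = 0.75 × 70 × 1.7109 = 89.8 kips.
Governing: min(122.7, 149.9, 93.9, 89.8) = 89.8 kips → net-section rupture.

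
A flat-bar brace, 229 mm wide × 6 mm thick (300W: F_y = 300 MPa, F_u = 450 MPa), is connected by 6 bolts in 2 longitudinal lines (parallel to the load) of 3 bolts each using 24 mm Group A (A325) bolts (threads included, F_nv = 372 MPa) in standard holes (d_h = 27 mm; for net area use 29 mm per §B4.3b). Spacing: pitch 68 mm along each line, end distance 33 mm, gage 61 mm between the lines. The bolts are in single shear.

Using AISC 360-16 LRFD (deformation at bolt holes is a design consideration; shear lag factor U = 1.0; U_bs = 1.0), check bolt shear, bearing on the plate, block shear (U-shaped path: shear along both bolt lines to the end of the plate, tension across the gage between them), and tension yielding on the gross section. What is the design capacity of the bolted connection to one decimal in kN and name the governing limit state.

299.3 kN (block shear governs)

Bolt shear: A_b = π(24)²/4 = 452.39 mm². φR_n = 0.75 × 372 × 452.39 × 6 × 1 = 757.3 kN.
Bearing (6 mm plate, F_u = 450 MPa): end bolts L_c = 33 − 27/2 = 19.5, R_n = min(1.2×19.5×6×450, 2.4×24×6×450) = 63.18 kN/bolt; interior L_c = 68 − 27 = 41, R_n = 132.84 kN/bolt. φR_n = 0.75 × (2×63.18 + 4×132.84) = 493.3 kN.
Block shear: shear path 2×[33+2×68] = 2×169 mm, A_gv = 2028, A_nv = 2×(169 − 2.5×29)×6 = 1158 mm²; tension across gage: (61 − 1×29)×6 = 192 mm². R_n = min(0.6×450×1158, 0.6×300×2028) + 1.0×450×192 = min(312.66, 365.04) + 86.4 = 399.06 kN. φR_n = 0.75 × 399.06 = 299.3 kN.
Tension yield (gross): A_g = 229×6 = 1374 mm². φR_n = 0.90 × 300 × 1374 = 371.0 kN.
Governing: min(757.3, 493.3, 299.3, 371.0) = 299.3 kN → block shear.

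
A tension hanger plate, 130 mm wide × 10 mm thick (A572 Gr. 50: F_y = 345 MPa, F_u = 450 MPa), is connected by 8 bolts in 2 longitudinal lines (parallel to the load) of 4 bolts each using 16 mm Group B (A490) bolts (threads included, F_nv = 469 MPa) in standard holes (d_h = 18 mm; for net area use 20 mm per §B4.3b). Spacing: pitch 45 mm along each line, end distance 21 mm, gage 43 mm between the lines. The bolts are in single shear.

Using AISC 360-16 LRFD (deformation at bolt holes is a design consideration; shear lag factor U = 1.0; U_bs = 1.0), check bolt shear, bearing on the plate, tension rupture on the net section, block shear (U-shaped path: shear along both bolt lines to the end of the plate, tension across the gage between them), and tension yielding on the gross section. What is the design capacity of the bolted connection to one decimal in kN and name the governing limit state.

Bolt shear: A_b = π(16)²/4 = 201.06 mm². φR_n = 0.75 × 469 × 201.06 × 8 × 1 = 565.8 kN.
Bearing (10 mm plate, F_u = 450 MPa): end bolts L_c = 21 − 18/2 = 12, R_n = min(1.2×12×10×450, 2.4×16×10×450) = 64.8 kN/bolt; interior L_c = 45 − 18 = 27, R_n = 145.8 kN/bolt. φR_n = 0.75 × (2×64.8 + 6×145.8) = 753.3 kN.
Tension rupture (net): A_n = (130 − 2×20)×10 = 900 mm² (U = 1.0, A_e = A_n). φR_n = 0.75 × 450 × 900 = 303.8 kN.
Block shear: shear path 2×[21+3×45] = 2×156 mm, A_gv = 3120, A_nv = 2×(156 − 3.5×20)×10 = 1720 mm²; tension across gage: (43 − 1×20)×10 = 230 mm². R_n = min(0.6×450×1720, 0.6×345×3120) + 1.0×450×230 = min(464.4, 645.84) + 103.5 = 567.9 kN. φR_n = 0.75 × 567.9 = 425.9 kN.
Tension yield (gross): A_g = 130×10 = 1300 mm². φR_n = 0.90 × 345 × 1300 = 403.7 kN.
Governing: min(565.8, 753.3, 303.8, 425.9, 403.7) = 303.8 kN → net-section rupture.

303.8 kN (net-section rupture governs)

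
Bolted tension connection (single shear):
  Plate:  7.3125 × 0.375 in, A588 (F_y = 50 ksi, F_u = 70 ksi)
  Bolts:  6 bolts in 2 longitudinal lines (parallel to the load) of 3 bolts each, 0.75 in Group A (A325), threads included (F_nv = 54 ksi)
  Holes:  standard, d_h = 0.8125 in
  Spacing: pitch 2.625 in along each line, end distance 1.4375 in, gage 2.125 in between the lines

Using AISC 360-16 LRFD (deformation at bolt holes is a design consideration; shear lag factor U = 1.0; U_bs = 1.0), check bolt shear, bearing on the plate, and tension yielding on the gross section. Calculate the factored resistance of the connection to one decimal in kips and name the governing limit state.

107.4 kips (bolt shear governs)

Bolt shear: A_b = π(0.75)²/4 = 0.44179 in². φR_n = 0.75 × 54 × 0.44179 × 6 × 1 = 107.4 kips.
Bearing (0.375 in plate, F_u = 70 ksi): end bolts L_c = 1.4375 − 0.8125/2 = 1.03125, R_n = min(1.2×1.03125×0.375×70, 2.4×0.75×0.375×70) = 32.484 kips/bolt; interior L_c = 2.625 − 0.8125 = 1.8125, R_n = 47.25 kips/bolt. φR_n = 0.75 × (2×32.484 + 4×47.25) = 190.5 kips.
Tension yield (gross): A_g = 7.3125×0.375 = 2.7422 in². φR_n = 0.90 × 50 × 2.7422 = 123.4 kips.
Governing: min(107.4, 190.5, 123.4) = 107.4 kips → bolt shear.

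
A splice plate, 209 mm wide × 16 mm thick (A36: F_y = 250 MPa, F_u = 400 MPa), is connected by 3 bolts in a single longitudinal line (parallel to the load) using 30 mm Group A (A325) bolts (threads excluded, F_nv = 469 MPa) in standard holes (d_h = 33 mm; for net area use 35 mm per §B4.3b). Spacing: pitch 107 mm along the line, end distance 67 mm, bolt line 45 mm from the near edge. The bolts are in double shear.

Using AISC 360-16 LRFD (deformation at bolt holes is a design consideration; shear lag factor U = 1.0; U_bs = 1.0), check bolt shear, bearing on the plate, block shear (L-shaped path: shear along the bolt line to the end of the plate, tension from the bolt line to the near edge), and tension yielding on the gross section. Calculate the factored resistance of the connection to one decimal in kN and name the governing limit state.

Bolt shear: A_b = π(30)²/4 = 706.86 mm². φR_n = 0.75 × 469 × 706.86 × 3 × 2 = 1491.8 kN.
Bearing (16 mm plate, F_u = 400 MPa): end bolts L_c = 67 − 33/2 = 50.5, R_n = min(1.2×50.5×16×400, 2.4×30×16×400) = 387.84 kN/bolt; interior L_c = 107 − 33 = 74, R_n = 460.8 kN/bolt. φR_n = 0.75 × (1×387.84 + 2×460.8) = 982.1 kN.
Block shear: shear path 1×[67+2×107] = 1×281 mm, A_gv = 4496, A_nv = 1×(281 − 2.5×35)×16 = 3096 mm²; tension to near edge: (45 − 0.5×35)×16 = 440 mm². R_n = min(0.6×400×3096, 0.6×250×4496) + 1.0×400×440 = min(743.04, 674.4) + 176 = 850.4 kN. φR_n = 0.75 × 850.4 = 637.8 kN.
Tension yield (gross): A_g = 209×16 = 3344 mm². φR_n = 0.90 × 250 × 3344 = 752.4 kN.
Governing: min(1491.8, 982.1, 637.8, 752.4) = 637.8 kN → block shear.

637.8 kN (block shear governs)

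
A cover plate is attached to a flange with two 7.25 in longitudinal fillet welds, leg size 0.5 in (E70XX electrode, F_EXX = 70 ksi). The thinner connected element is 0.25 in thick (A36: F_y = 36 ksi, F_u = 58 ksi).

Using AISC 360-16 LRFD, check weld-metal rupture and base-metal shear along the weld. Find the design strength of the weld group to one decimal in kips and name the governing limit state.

78.3 kips (base-metal shear governs)

Weld metal: throat = 0.707×0.5 = 0.3535 in, L = 2×7.25 = 14.5 in. φR_n = 0.75 × 0.6 × 70 × 0.3535 × 14.5 = 161.5 kips.
Base metal shear (0.25 in plate): yield φR_n = 1.0×0.6×36×0.25×14.5 = 78.3 kips; rupture φR_n = 0.75×0.6×58×0.25×14.5 = 94.6 kips; take 78.3 kips (yield).
Governing: min(161.5, 78.3) = 78.3 kips → base-metal shear.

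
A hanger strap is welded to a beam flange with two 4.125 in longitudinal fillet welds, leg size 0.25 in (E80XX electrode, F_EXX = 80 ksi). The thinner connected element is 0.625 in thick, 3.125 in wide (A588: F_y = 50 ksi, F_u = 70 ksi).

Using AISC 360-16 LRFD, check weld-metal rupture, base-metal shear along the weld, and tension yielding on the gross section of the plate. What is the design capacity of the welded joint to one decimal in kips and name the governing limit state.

Weld metal: throat = 0.707×0.25 = 0.17675 in, L = 2×4.125 = 8.25 in. φR_n = 0.75 × 0.6 × 80 × 0.17675 × 8.25 = 52.5 kips.
Base metal shear (0.625 in plate): yield φR_n = 1.0×0.6×50×0.625×8.25 = 154.7 kips; rupture φR_n = 0.75×0.6×70×0.625×8.25 = 162.4 kips; take 154.7 kips (yield).
Tension yield (gross): A_g = 3.125×0.625 = 1.9531 in². φR_n = 0.90 × 50 × 1.9531 = 87.9 kips.
Governing: min(52.5, 154.7, 87.9) = 52.5 kips → weld metal.

52.5 kips (weld metal governs)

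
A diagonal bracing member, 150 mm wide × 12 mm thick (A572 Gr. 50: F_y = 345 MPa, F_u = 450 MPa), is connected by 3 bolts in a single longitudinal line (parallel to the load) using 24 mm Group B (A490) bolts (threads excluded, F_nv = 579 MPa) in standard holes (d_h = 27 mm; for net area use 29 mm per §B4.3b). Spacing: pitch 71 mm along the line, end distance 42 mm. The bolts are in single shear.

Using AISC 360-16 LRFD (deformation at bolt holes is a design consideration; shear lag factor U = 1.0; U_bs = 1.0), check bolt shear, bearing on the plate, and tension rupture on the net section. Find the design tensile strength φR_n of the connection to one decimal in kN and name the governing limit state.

Bolt shear: A_b = π(24)²/4 = 452.39 mm². φR_n = 0.75 × 579 × 452.39 × 3 × 1 = 589.4 kN.
Bearing (12 mm plate, F_u = 450 MPa): end bolts L_c = 42 − 27/2 = 28.5, R_n = min(1.2×28.5×12×450, 2.4×24×12×450) = 184.68 kN/bolt; interior L_c = 71 − 27 = 44, R_n = 285.12 kN/bolt. φR_n = 0.75 × (1×184.68 + 2×285.12) = 566.2 kN.
Tension rupture (net): A_n = (150 − 1×29)×12 = 1452 mm² (U = 1.0, A_e = A_n). φR_n = 0.75 × 450 × 1452 = 490.1 kN.
Governing: min(589.4, 566.2, 490.1) = 490.1 kN → net-section rupture.

490.1 kN (net-section rupture governs)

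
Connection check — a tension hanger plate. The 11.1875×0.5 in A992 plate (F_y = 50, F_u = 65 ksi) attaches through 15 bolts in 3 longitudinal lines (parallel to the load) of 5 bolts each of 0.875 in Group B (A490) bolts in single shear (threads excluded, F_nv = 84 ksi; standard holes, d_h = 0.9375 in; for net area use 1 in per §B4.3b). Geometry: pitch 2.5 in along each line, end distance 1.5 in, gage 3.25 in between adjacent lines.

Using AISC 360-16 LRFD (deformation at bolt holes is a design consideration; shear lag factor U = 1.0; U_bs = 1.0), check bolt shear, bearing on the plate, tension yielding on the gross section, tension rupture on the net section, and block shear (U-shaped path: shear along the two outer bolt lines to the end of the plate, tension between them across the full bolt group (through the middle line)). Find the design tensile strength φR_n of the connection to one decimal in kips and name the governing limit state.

Bolt shear: A_b = π(0.875)²/4 = 0.60132 in². φR_n = 0.75 × 84 × 0.60132 × 15 × 1 = 568.2 kips.
Bearing (0.5 in plate, F_u = 65 ksi): end bolts L_c = 1.5 − 0.9375/2 = 1.03125, R_n = min(1.2×1.03125×0.5×65, 2.4×0.875×0.5×65) = 40.219 kips/bolt; interior L_c = 2.5 − 0.9375 = 1.5625, R_n = 60.938 kips/bolt. φR_n = 0.75 × (3×40.219 + 12×60.938) = 638.9 kips.
Tension yield (gross): A_g = 11.1875×0.5 = 5.5938 in². φR_n = 0.90 × 50 × 5.5938 = 251.7 kips.
Tension rupture (net): A_n = (11.1875 − 3×1)×0.5 = 4.0938 in² (U = 1.0, A_e = A_n). φR_n = 0.75 × 65 × 4.0938 = 199.6 kips.
Block shear: shear path 2×[1.5+4×2.5] = 2×11.5 in, A_gv = 11.5, A_nv = 2×(11.5 − 4.5×1)×0.5 = 7 in²; tension across gage: (6.5 − 2×1)×0.5 = 2.25 in². R_n = min(0.6×65×7, 0.6×50×11.5) + 1.0×65×2.25 = min(273, 345) + 146.25 = 419.25 kips. φR_n = 0.75 × 419.25 = 314.4 kips.
Governing: min(568.2, 638.9, 251.7, 199.6, 314.4) = 199.6 kips → net-section rupture.

199.6 kips (net-section rupture governs)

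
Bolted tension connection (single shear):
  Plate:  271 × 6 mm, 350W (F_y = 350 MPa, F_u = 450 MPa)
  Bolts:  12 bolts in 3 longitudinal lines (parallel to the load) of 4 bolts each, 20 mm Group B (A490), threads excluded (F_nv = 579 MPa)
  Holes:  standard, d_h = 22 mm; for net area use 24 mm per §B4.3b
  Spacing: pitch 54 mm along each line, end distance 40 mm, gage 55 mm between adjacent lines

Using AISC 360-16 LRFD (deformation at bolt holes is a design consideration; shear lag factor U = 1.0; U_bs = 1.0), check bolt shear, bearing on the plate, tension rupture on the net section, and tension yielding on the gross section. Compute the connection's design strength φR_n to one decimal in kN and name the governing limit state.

Bolt shear: A_b = π(20)²/4 = 314.16 mm². φR_n = 0.75 × 579 × 314.16 × 12 × 1 = 1637.1 kN.
Bearing (6 mm plate, F_u = 450 MPa): end bolts L_c = 40 − 22/2 = 29, R_n = min(1.2×29×6×450, 2.4×20×6×450) = 93.96 kN/bolt; interior L_c = 54 − 22 = 32, R_n = 103.68 kN/bolt. φR_n = 0.75 × (3×93.96 + 9×103.68) = 911.3 kN.
Tension rupture (net): A_n = (271 − 3×24)×6 = 1194 mm² (U = 1.0, A_e = A_n). φR_n = 0.75 × 450 × 1194 = 403.0 kN.
Tension yield (gross): A_g = 271×6 = 1626 mm². φR_n = 0.90 × 350 × 1626 = 512.2 kN.
Governing: min(1637.1, 911.3, 403.0, 512.2) = 403.0 kN → net-section rupture.

403.0 kN (net-section rupture governs)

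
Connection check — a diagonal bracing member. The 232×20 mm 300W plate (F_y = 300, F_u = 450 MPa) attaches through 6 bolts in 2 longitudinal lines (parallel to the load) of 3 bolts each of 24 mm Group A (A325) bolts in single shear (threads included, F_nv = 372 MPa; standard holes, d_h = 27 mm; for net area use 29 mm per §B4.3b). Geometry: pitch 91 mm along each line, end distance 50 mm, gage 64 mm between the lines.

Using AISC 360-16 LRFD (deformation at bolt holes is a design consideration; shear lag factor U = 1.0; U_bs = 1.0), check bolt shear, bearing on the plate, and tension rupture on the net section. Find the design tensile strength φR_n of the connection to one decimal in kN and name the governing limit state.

757.3 kN (bolt shear governs)

Bolt shear: A_b = π(24)²/4 = 452.39 mm². φR_n = 0.75 × 372 × 452.39 × 6 × 1 = 757.3 kN.
Bearing (20 mm plate, F_u = 450 MPa): end bolts L_c = 50 − 27/2 = 36.5, R_n = min(1.2×36.5×20×450, 2.4×24×20×450) = 394.2 kN/bolt; interior L_c = 91 − 27 = 64, R_n = 518.4 kN/bolt. φR_n = 0.75 × (2×394.2 + 4×518.4) = 2146.5 kN.
Tension rupture (net): A_n = (232 − 2×29)×20 = 3480 mm² (U = 1.0, A_e = A_n). φR_n = 0.75 × 450 × 3480 = 1174.5 kN.
Governing: min(757.3, 2146.5, 1174.5) = 757.3 kN → bolt shear.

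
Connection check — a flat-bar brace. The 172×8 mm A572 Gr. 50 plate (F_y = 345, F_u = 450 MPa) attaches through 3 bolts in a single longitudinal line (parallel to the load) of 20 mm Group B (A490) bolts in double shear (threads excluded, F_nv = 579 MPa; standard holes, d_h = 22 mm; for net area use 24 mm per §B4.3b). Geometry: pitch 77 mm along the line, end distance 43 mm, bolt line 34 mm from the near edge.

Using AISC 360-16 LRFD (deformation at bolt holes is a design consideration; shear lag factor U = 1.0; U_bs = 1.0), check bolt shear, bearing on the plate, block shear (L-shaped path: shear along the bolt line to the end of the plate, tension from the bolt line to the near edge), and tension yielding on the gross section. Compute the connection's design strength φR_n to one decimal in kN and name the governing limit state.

281.3 kN (block shear governs)

Bolt shear: A_b = π(20)²/4 = 314.16 mm². φR_n = 0.75 × 579 × 314.16 × 3 × 2 = 818.5 kN.
Bearing (8 mm plate, F_u = 450 MPa): end bolts L_c = 43 − 22/2 = 32, R_n = min(1.2×32×8×450, 2.4×20×8×450) = 138.24 kN/bolt; interior L_c = 77 − 22 = 55, R_n = 172.8 kN/bolt. φR_n = 0.75 × (1×138.24 + 2×172.8) = 362.9 kN.
Block shear: shear path 1×[43+2×77] = 1×197 mm, A_gv = 1576, A_nv = 1×(197 − 2.5×24)×8 = 1096 mm²; tension to near edge: (34 − 0.5×24)×8 = 176 mm². R_n = min(0.6×450×1096, 0.6×345×1576) + 1.0×450×176 = min(295.92, 326.23) + 79.2 = 375.12 kN. φR_n = 0.75 × 375.12 = 281.3 kN.
Tension yield (gross): A_g = 172×8 = 1376 mm². φR_n = 0.90 × 345 × 1376 = 427.2 kN.
Governing: min(818.5, 362.9, 281.3, 427.2) = 281.3 kN → block shear.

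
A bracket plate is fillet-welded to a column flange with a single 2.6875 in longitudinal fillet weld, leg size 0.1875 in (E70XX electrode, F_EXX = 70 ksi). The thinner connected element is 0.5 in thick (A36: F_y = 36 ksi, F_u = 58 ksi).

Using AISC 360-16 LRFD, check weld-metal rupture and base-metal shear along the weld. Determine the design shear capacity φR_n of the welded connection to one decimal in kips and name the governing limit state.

Weld metal: throat = 0.707×0.1875 = 0.13256 in, L = 2.6875 in. φR_n = 0.75 × 0.6 × 70 × 0.13256 × 2.6875 = 11.2 kips.
Base metal shear (0.5 in plate): yield φR_n = 1.0×0.6×36×0.5×2.6875 = 29.0 kips; rupture φR_n = 0.75×0.6×58×0.5×2.6875 = 35.1 kips; take 29.0 kips (yield).
Governing: min(11.2, 29.0) = 11.2 kips → weld metal.

11.2 kips (weld metal governs)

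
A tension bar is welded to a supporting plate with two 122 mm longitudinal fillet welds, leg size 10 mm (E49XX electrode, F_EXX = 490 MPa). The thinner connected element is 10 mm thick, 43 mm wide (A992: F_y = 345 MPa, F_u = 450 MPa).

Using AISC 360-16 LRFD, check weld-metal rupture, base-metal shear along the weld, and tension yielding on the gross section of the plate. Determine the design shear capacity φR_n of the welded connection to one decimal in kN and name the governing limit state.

Weld metal: throat = 0.707×10 = 7.07 mm, L = 2×122 = 244 mm. φR_n = 0.75 × 0.6 × 490 × 7.07 × 244 = 380.4 kN.
Base metal shear (10 mm plate): yield φR_n = 1.0×0.6×345×10×244 = 505.1 kN; rupture φR_n = 0.75×0.6×450×10×244 = 494.1 kN; take 494.1 kN (rupture).
Tension yield (gross): A_g = 43×10 = 430 mm². φR_n = 0.90 × 345 × 430 = 133.5 kN.
Governing: min(380.4, 494.1, 133.5) = 133.5 kN → gross-section yield.

133.5 kN (gross-section yield governs)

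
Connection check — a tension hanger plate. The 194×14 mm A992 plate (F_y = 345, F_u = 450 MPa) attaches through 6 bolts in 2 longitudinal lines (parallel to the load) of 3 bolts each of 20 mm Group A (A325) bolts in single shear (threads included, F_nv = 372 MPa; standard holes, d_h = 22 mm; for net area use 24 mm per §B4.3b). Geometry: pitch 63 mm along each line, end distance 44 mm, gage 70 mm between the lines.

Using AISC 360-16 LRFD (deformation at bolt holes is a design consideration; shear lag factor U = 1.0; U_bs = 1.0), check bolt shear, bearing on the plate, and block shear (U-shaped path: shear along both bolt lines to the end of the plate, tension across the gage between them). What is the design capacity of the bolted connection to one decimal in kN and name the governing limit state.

525.9 kN (bolt shear governs)

Bolt shear: A_b = π(20)²/4 = 314.16 mm². φR_n = 0.75 × 372 × 314.16 × 6 × 1 = 525.9 kN.
Bearing (14 mm plate, F_u = 450 MPa): end bolts L_c = 44 − 22/2 = 33, R_n = min(1.2×33×14×450, 2.4×20×14×450) = 249.48 kN/bolt; interior L_c = 63 − 22 = 41, R_n = 302.4 kN/bolt. φR_n = 0.75 × (2×249.48 + 4×302.4) = 1281.4 kN.
Block shear: shear path 2×[44+2×63] = 2×170 mm, A_gv = 4760, A_nv = 2×(170 − 2.5×24)×14 = 3080 mm²; tension across gage: (70 − 1×24)×14 = 644 mm². R_n = min(0.6×450×3080, 0.6×345×4760) + 1.0×450×644 = min(831.6, 985.32) + 289.8 = 1121.4 kN. φR_n = 0.75 × 1121.4 = 841.1 kN.
Governing: min(525.9, 1281.4, 841.1) = 525.9 kN → bolt shear.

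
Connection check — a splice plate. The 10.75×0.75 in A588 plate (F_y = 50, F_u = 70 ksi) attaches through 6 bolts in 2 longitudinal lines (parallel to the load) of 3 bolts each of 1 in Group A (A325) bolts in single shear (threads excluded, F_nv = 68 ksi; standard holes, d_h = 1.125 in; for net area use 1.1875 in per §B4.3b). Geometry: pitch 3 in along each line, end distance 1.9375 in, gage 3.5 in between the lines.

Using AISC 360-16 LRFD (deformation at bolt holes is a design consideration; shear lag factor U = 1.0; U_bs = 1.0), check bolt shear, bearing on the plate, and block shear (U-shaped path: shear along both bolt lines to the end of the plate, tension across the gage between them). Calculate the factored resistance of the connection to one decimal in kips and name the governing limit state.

Bolt shear: A_b = π(1)²/4 = 0.7854 in². φR_n = 0.75 × 68 × 0.7854 × 6 × 1 = 240.3 kips.
Bearing (0.75 in plate, F_u = 70 ksi): end bolts L_c = 1.9375 − 1.125/2 = 1.375, R_n = min(1.2×1.375×0.75×70, 2.4×1×0.75×70) = 86.625 kips/bolt; interior L_c = 3 − 1.125 = 1.875, R_n = 118.13 kips/bolt. φR_n = 0.75 × (2×86.625 + 4×118.13) = 484.3 kips.
Block shear: shear path 2×[1.9375+2×3] = 2×7.9375 in, A_gv = 11.906, A_nv = 2×(7.9375 − 2.5×1.1875)×0.75 = 7.4531 in²; tension across gage: (3.5 − 1×1.1875)×0.75 = 1.7344 in². R_n = min(0.6×70×7.4531, 0.6×50×11.906) + 1.0×70×1.7344 = min(313.03, 357.18) + 121.41 = 434.44 kips. φR_n = 0.75 × 434.44 = 325.8 kips.
Governing: min(240.3, 484.3, 325.8) = 240.3 kips → bolt shear.

240.3 kips (bolt shear governs)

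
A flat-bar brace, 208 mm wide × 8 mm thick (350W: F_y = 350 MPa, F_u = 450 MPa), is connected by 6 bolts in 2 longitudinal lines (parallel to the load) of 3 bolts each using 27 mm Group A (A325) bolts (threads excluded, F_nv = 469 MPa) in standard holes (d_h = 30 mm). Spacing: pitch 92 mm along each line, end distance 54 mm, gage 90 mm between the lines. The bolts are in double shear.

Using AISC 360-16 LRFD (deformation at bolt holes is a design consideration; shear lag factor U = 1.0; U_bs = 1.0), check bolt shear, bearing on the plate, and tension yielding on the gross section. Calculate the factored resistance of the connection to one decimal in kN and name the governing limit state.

524.2 kN (gross-section yield governs)

Bolt shear: A_b = π(27)²/4 = 572.56 mm². φR_n = 0.75 × 469 × 572.56 × 6 × 2 = 2416.8 kN.
Bearing (8 mm plate, F_u = 450 MPa): end bolts L_c = 54 − 30/2 = 39, R_n = min(1.2×39×8×450, 2.4×27×8×450) = 168.48 kN/bolt; interior L_c = 92 − 30 = 62, R_n = 233.28 kN/bolt. φR_n = 0.75 × (2×168.48 + 4×233.28) = 952.6 kN.
Tension yield (gross): A_g = 208×8 = 1664 mm². φR_n = 0.90 × 350 × 1664 = 524.2 kN.
Governing: min(2416.8, 952.6, 524.2) = 524.2 kN → gross-section yield.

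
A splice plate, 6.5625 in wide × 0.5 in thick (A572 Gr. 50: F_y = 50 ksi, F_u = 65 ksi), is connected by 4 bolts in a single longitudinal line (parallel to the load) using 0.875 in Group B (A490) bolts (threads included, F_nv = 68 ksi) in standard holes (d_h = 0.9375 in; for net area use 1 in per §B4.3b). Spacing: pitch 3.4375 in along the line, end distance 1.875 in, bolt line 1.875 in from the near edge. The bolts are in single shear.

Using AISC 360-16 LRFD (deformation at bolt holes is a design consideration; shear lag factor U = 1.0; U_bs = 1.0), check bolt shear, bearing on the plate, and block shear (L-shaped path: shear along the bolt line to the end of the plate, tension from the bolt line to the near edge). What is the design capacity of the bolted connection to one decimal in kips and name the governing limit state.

Bolt shear: A_b = π(0.875)²/4 = 0.60132 in². φR_n = 0.75 × 68 × 0.60132 × 4 × 1 = 122.7 kips.
Bearing (0.5 in plate, F_u = 65 ksi): end bolts L_c = 1.875 − 0.9375/2 = 1.40625, R_n = min(1.2×1.40625×0.5×65, 2.4×0.875×0.5×65) = 54.844 kips/bolt; interior L_c = 3.4375 − 0.9375 = 2.5, R_n = 68.25 kips/bolt. φR_n = 0.75 × (1×54.844 + 3×68.25) = 194.7 kips.
Block shear: shear path 1×[1.875+3×3.4375] = 1×12.1875 in, A_gv = 6.0938, A_nv = 1×(12.1875 − 3.5×1)×0.5 = 4.3438 in²; tension to near edge: (1.875 − 0.5×1)×0.5 = 0.6875 in². R_n = min(0.6×65×4.3438, 0.6×50×6.0938) + 1.0×65×0.6875 = min(169.41, 182.81) + 44.688 = 214.1 kips. φR_n = 0.75 × 214.1 = 160.6 kips.
Governing: min(122.7, 194.7, 160.6) = 122.7 kips → bolt shear.

122.7 kips (bolt shear governs)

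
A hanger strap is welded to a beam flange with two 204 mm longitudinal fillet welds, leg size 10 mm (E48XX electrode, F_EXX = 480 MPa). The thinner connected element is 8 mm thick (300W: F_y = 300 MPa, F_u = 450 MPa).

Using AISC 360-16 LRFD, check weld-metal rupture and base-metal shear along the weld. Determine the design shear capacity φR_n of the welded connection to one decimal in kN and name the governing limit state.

Weld metal: throat = 0.707×10 = 7.07 mm, L = 2×204 = 408 mm. φR_n = 0.75 × 0.6 × 480 × 7.07 × 408 = 623.1 kN.
Base metal shear (8 mm plate): yield φR_n = 1.0×0.6×300×8×408 = 587.5 kN; rupture φR_n = 0.75×0.6×450×8×408 = 661.0 kN; take 587.5 kN (yield).
Governing: min(623.1, 587.5) = 587.5 kN → base-metal shear.

587.5 kN (base-metal shear governs)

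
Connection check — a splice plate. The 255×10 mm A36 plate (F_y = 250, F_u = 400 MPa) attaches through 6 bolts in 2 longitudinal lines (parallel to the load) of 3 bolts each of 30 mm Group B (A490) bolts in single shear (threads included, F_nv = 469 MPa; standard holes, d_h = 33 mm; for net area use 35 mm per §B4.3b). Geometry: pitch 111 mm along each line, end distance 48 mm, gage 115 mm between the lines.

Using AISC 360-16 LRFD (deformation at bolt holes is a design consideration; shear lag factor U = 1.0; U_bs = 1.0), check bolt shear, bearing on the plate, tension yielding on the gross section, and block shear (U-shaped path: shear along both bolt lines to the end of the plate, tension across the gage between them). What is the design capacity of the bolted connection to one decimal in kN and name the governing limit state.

573.8 kN (gross-section yield governs)

Bolt shear: A_b = π(30)²/4 = 706.86 mm². φR_n = 0.75 × 469 × 706.86 × 6 × 1 = 1491.8 kN.
Bearing (10 mm plate, F_u = 400 MPa): end bolts L_c = 48 − 33/2 = 31.5, R_n = min(1.2×31.5×10×400, 2.4×30×10×400) = 151.2 kN/bolt; interior L_c = 111 − 33 = 78, R_n = 288 kN/bolt. φR_n = 0.75 × (2×151.2 + 4×288) = 1090.8 kN.
Tension yield (gross): A_g = 255×10 = 2550 mm². φR_n = 0.90 × 250 × 2550 = 573.8 kN.
Block shear: shear path 2×[48+2×111] = 2×270 mm, A_gv = 5400, A_nv = 2×(270 − 2.5×35)×10 = 3650 mm²; tension across gage: (115 − 1×35)×10 = 800 mm². R_n = min(0.6×400×3650, 0.6×250×5400) + 1.0×400×800 = min(876, 810) + 320 = 1130 kN. φR_n = 0.75 × 1130 = 847.5 kN.
Governing: min(1491.8, 1090.8, 573.8, 847.5) = 573.8 kN → gross-section yield.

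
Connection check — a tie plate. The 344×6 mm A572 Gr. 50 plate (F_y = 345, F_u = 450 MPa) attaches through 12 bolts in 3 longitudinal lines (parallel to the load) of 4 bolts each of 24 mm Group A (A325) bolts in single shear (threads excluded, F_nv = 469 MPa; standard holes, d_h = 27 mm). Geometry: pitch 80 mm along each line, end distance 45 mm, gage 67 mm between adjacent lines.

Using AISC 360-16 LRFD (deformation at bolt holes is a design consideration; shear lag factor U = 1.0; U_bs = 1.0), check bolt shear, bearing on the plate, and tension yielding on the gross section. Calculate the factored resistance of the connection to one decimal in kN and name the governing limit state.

640.9 kN (gross-section yield governs)

Bolt shear: A_b = π(24)²/4 = 452.39 mm². φR_n = 0.75 × 469 × 452.39 × 12 × 1 = 1909.5 kN.
Bearing (6 mm plate, F_u = 450 MPa): end bolts L_c = 45 − 27/2 = 31.5, R_n = min(1.2×31.5×6×450, 2.4×24×6×450) = 102.06 kN/bolt; interior L_c = 80 − 27 = 53, R_n = 155.52 kN/bolt. φR_n = 0.75 × (3×102.06 + 9×155.52) = 1279.4 kN.
Tension yield (gross): A_g = 344×6 = 2064 mm². φR_n = 0.90 × 345 × 2064 = 640.9 kN.
Governing: min(1909.5, 1279.4, 640.9) = 640.9 kN → gross-section yield.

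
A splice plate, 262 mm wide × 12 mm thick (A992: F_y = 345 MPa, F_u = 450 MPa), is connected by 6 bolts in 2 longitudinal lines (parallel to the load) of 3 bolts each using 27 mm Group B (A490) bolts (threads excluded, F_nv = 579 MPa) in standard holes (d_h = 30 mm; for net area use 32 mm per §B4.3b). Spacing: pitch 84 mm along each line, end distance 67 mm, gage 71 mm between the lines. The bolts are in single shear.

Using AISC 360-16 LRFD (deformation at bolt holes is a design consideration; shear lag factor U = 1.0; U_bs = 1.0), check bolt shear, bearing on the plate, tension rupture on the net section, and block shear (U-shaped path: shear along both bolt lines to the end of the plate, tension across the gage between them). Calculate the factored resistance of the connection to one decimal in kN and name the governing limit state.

Bolt shear: A_b = π(27)²/4 = 572.56 mm². φR_n = 0.75 × 579 × 572.56 × 6 × 1 = 1491.8 kN.
Bearing (12 mm plate, F_u = 450 MPa): end bolts L_c = 67 − 30/2 = 52, R_n = min(1.2×52×12×450, 2.4×27×12×450) = 336.96 kN/bolt; interior L_c = 84 − 30 = 54, R_n = 349.92 kN/bolt. φR_n = 0.75 × (2×336.96 + 4×349.92) = 1555.2 kN.
Tension rupture (net): A_n = (262 − 2×32)×12 = 2376 mm² (U = 1.0, A_e = A_n). φR_n = 0.75 × 450 × 2376 = 801.9 kN.
Block shear: shear path 2×[67+2×84] = 2×235 mm, A_gv = 5640, A_nv = 2×(235 − 2.5×32)×12 = 3720 mm²; tension across gage: (71 − 1×32)×12 = 468 mm². R_n = min(0.6×450×3720, 0.6×345×5640) + 1.0×450×468 = min(1004.4, 1167.5) + 210.6 = 1215 kN. φR_n = 0.75 × 1215 = 911.3 kN.
Governing: min(1491.8, 1555.2, 801.9, 911.3) = 801.9 kN → net-section rupture.

801.9 kN (net-section rupture governs)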